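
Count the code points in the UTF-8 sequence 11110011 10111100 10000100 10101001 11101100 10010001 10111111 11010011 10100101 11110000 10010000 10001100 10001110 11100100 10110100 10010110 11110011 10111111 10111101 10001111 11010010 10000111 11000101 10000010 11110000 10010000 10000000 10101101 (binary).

Byte at offset 0: 0xF3 = 11110011 → 4-byte char (#1). Advance 4.
Byte at offset 4: 0xEC = 11101100 → 3-byte char (#2). Advance 3.
Byte at offset 7: 0xD3 = 11010011 → 2-byte char (#3). Advance 2.
Byte at offset 9: 0xF0 = 11110000 → 4-byte char (#4). Advance 4.
Byte at offset 13: 0xE4 = 11100100 → 3-byte char (#5). Advance 3.
Byte at offset 16: 0xF3 = 11110011 → 4-byte char (#6). Advance 4.
Byte at offset 20: 0xD2 = 11010010 → 2-byte char (#7). Advance 2.
Byte at offset 22: 0xC5 = 11000101 → 2-byte char (#8). Advance 2.
Byte at offset 24: 0xF0 = 11110000 → 4-byte char (#9). Advance 4.
Reached end at offset 28 after 9 code points.

9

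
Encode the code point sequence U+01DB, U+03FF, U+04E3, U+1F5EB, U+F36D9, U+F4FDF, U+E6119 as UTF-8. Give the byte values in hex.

C7 9B CF BF D3 A3 F0 9F 97 AB F3 B3 9B 99 F3 B4 BF 9F F3 A6 84 99

U+01DB: 2-byte form → C7 9B.
U+03FF: 2-byte form → CF BF.
U+04E3: 2-byte form → D3 A3.
U+1F5EB: 4-byte form → F0 9F 97 AB.
U+F36D9: 4-byte form → F3 B3 9B 99.
U+F4FDF: 4-byte form → F3 B4 BF 9F.
U+E6119: 4-byte form → F3 A6 84 99.
Concatenated (22 bytes): C7 9B CF BF D3 A3 F0 9F 97 AB F3 B3 9B 99 F3 B4 BF 9F F3 A6 84 99.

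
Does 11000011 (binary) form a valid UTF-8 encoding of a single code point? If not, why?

Leading byte 0xC3 = 11000011 → 2-byte form, but only 1 byte is present.

invalid (sequence truncated)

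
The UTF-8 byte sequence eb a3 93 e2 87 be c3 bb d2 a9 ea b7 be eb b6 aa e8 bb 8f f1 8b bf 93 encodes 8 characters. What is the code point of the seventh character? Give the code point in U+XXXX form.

U+8ECF

Offset 0: leading byte 0xEB = 11101011 → 3-byte char #1 = EB A3 93.
Offset 3: leading byte 0xE2 = 11100010 → 3-byte char #2 = E2 87 BE.
Offset 6: leading byte 0xC3 = 11000011 → 2-byte char #3 = C3 BB.
Offset 8: leading byte 0xD2 = 11010010 → 2-byte char #4 = D2 A9.
Offset 10: leading byte 0xEA = 11101010 → 3-byte char #5 = EA B7 BE.
Offset 13: leading byte 0xEB = 11101011 → 3-byte char #6 = EB B6 AA.
Offset 16: leading byte 0xE8 = 11101000 → 3-byte char #7 = E8 BB 8F.
Leading byte 0xE8 = 11101000 matches 1110xxxx → 3-byte sequence.
Byte 1: 0xE8 = 11101000, payload 1000 (4 bits).
Byte 2: 0xBB = 10111011 (10xxxxxx ✓), payload 111011.
Byte 3: 0x8F = 10001111 (10xxxxxx ✓), payload 001111.
Concatenate: 1000111011001111 = 0x8ECF (16 bits → U+8ECF).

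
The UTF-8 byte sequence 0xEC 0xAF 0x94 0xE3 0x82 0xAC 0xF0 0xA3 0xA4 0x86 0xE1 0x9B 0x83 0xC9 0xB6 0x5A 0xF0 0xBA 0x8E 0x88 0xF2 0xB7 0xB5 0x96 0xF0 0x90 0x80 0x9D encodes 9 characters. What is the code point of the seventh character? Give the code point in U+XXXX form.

U+3A388

Offset 0: leading byte 0xEC = 11101100 → 3-byte char #1 = EC AF 94.
Offset 3: leading byte 0xE3 = 11100011 → 3-byte char #2 = E3 82 AC.
Offset 6: leading byte 0xF0 = 11110000 → 4-byte char #3 = F0 A3 A4 86.
Offset 10: leading byte 0xE1 = 11100001 → 3-byte char #4 = E1 9B 83.
Offset 13: leading byte 0xC9 = 11001001 → 2-byte char #5 = C9 B6.
Offset 15: leading byte 0x5A = 01011010 → 1-byte char #6 = 5A.
Offset 16: leading byte 0xF0 = 11110000 → 4-byte char #7 = F0 BA 8E 88.
Leading byte 0xF0 = 11110000 matches 11110xxx → 4-byte sequence.
Byte 1: 0xF0 = 11110000, payload 000 (3 bits).
Byte 2: 0xBA = 10111010 (10xxxxxx ✓), payload 111010.
Byte 3: 0x8E = 10001110 (10xxxxxx ✓), payload 001110.
Byte 4: 0x88 = 10001000 (10xxxxxx ✓), payload 001000.
Concatenate: 000111010001110001000 = 0x3A388 (21 bits → U+3A388).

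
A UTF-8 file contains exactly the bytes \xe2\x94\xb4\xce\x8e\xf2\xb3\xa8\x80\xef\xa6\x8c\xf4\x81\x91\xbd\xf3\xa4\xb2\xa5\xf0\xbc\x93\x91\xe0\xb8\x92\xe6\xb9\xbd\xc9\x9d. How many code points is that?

Byte at offset 0: 0xE2 = 11100010 → 3-byte char (#1). Advance 3.
Byte at offset 3: 0xCE = 11001110 → 2-byte char (#2). Advance 2.
Byte at offset 5: 0xF2 = 11110010 → 4-byte char (#3). Advance 4.
Byte at offset 9: 0xEF = 11101111 → 3-byte char (#4). Advance 3.
Byte at offset 12: 0xF4 = 11110100 → 4-byte char (#5). Advance 4.
Byte at offset 16: 0xF3 = 11110011 → 4-byte char (#6). Advance 4.
Byte at offset 20: 0xF0 = 11110000 → 4-byte char (#7). Advance 4.
Byte at offset 24: 0xE0 = 11100000 → 3-byte char (#8). Advance 3.
Byte at offset 27: 0xE6 = 11100110 → 3-byte char (#9). Advance 3.
Byte at offset 30: 0xC9 = 11001001 → 2-byte char (#10). Advance 2.
Reached end at offset 32 after 10 code points.

10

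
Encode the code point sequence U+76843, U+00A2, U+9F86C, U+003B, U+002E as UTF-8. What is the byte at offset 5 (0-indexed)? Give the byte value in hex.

0xA2

U+76843 → 4-byte form F1 B6 A1 83 at offsets 0–3.
U+00A2 → 2-byte form C2 A2 at offsets 4–5.
Offset 5 falls in char 2's range; it's byte 2 of C2 A2 = 0xA2.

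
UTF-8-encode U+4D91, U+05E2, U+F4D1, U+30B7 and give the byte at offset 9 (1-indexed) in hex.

0xE3

1-indexed offset 9 is 0-indexed offset 8.
U+4D91 → 3-byte form E4 B6 91 at offsets 0–2.
U+05E2 → 2-byte form D7 A2 at offsets 3–4.
U+F4D1 → 3-byte form EF 93 91 at offsets 5–7.
U+30B7 → 3-byte form E3 82 B7 at offsets 8–10.
Offset 8 falls in char 4's range; it's byte 1 of E3 82 B7 = 0xE3.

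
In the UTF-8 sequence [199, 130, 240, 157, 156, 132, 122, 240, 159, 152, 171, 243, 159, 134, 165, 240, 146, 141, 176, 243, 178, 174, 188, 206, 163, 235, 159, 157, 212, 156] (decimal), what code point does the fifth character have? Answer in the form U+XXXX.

Offset 0: leading byte 0xC7 = 11000111 → 2-byte char #1 = C7 82.
Offset 2: leading byte 0xF0 = 11110000 → 4-byte char #2 = F0 9D 9C 84.
Offset 6: leading byte 0x7A = 01111010 → 1-byte char #3 = 7A.
Offset 7: leading byte 0xF0 = 11110000 → 4-byte char #4 = F0 9F 98 AB.
Offset 11: leading byte 0xF3 = 11110011 → 4-byte char #5 = F3 9F 86 A5.
Leading byte 0xF3 = 11110011 matches 11110xxx → 4-byte sequence.
Byte 1: 0xF3 = 11110011, payload 011 (3 bits).
Byte 2: 0x9F = 10011111 (10xxxxxx ✓), payload 011111.
Byte 3: 0x86 = 10000110 (10xxxxxx ✓), payload 000110.
Byte 4: 0xA5 = 10100101 (10xxxxxx ✓), payload 100101.
Concatenate: 011011111000110100101 = 0xDF1A5 (21 bits → U+DF1A5).

U+DF1A5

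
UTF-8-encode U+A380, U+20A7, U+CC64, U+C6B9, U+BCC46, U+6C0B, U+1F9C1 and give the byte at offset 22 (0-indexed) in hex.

0x81

U+A380 → 3-byte form EA 8E 80 at offsets 0–2.
U+20A7 → 3-byte form E2 82 A7 at offsets 3–5.
U+CC64 → 3-byte form EC B1 A4 at offsets 6–8.
U+C6B9 → 3-byte form EC 9A B9 at offsets 9–11.
U+BCC46 → 4-byte form F2 BC B1 86 at offsets 12–15.
U+6C0B → 3-byte form E6 B0 8B at offsets 16–18.
U+1F9C1 → 4-byte form F0 9F A7 81 at offsets 19–22.
Offset 22 falls in char 7's range; it's byte 4 of F0 9F A7 81 = 0x81.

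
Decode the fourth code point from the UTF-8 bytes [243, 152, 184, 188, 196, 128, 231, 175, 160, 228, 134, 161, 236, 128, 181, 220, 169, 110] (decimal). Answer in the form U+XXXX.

Offset 0: leading byte 0xF3 = 11110011 → 4-byte char #1 = F3 98 B8 BC.
Offset 4: leading byte 0xC4 = 11000100 → 2-byte char #2 = C4 80.
Offset 6: leading byte 0xE7 = 11100111 → 3-byte char #3 = E7 AF A0.
Offset 9: leading byte 0xE4 = 11100100 → 3-byte char #4 = E4 86 A1.
Leading byte 0xE4 = 11100100 matches 1110xxxx → 3-byte sequence.
Byte 1: 0xE4 = 11100100, payload 0100 (4 bits).
Byte 2: 0x86 = 10000110 (10xxxxxx ✓), payload 000110.
Byte 3: 0xA1 = 10100001 (10xxxxxx ✓), payload 100001.
Concatenate: 0100000110100001 = 0x41A1 (16 bits → U+41A1).

U+41A1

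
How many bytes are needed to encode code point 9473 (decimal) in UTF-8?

3

U+2501 = 0x2501. UTF-8 uses 1 byte below 0x80, 2 below 0x800, 3 below 0x10000, 4 up to 0x10FFFF. 0x2501 is in U+0800–U+FFFF → 3 bytes.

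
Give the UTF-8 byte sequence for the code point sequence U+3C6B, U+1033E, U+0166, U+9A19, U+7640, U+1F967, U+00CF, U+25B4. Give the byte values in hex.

U+3C6B: 3-byte form → E3 B1 AB.
U+1033E: 4-byte form → F0 90 8C BE.
U+0166: 2-byte form → C5 A6.
U+9A19: 3-byte form → E9 A8 99.
U+7640: 3-byte form → E7 99 80.
U+1F967: 4-byte form → F0 9F A5 A7.
U+00CF: 2-byte form → C3 8F.
U+25B4: 3-byte form → E2 96 B4.
Concatenated (24 bytes): E3 B1 AB F0 90 8C BE C5 A6 E9 A8 99 E7 99 80 F0 9F A5 A7 C3 8F E2 96 B4.

E3 B1 AB F0 90 8C BE C5 A6 E9 A8 99 E7 99 80 F0 9F A5 A7 C3 8F E2 96 B4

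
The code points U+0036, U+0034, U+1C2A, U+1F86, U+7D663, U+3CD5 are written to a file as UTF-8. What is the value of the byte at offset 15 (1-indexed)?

1-indexed offset 15 is 0-indexed offset 14.
U+0036 → 1-byte form 36 at offsets 0–0.
U+0034 → 1-byte form 34 at offsets 1–1.
U+1C2A → 3-byte form E1 B0 AA at offsets 2–4.
U+1F86 → 3-byte form E1 BE 86 at offsets 5–7.
U+7D663 → 4-byte form F1 BD 99 A3 at offsets 8–11.
U+3CD5 → 3-byte form E3 B3 95 at offsets 12–14.
Offset 14 falls in char 6's range; it's byte 3 of E3 B3 95 = 0x95.

0x95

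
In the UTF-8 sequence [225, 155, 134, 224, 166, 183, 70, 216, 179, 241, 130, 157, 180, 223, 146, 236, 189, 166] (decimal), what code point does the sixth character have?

U+07D2

Offset 0: leading byte 0xE1 = 11100001 → 3-byte char #1 = E1 9B 86.
Offset 3: leading byte 0xE0 = 11100000 → 3-byte char #2 = E0 A6 B7.
Offset 6: leading byte 0x46 = 01000110 → 1-byte char #3 = 46.
Offset 7: leading byte 0xD8 = 11011000 → 2-byte char #4 = D8 B3.
Offset 9: leading byte 0xF1 = 11110001 → 4-byte char #5 = F1 82 9D B4.
Offset 13: leading byte 0xDF = 11011111 → 2-byte char #6 = DF 92.
Leading byte 0xDF = 11011111 matches 110xxxxx → 2-byte sequence.
Byte 1: 0xDF = 11011111, payload 11111 (5 bits).
Byte 2: 0x92 = 10010010 (10xxxxxx ✓), payload 010010.
Concatenate: 11111010010 = 0x7D2 (11 bits → U+07D2).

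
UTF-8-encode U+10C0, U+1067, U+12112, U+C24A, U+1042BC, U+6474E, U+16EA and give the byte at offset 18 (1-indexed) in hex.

0xF1

1-indexed offset 18 is 0-indexed offset 17.
U+10C0 → 3-byte form E1 83 80 at offsets 0–2.
U+1067 → 3-byte form E1 81 A7 at offsets 3–5.
U+12112 → 4-byte form F0 92 84 92 at offsets 6–9.
U+C24A → 3-byte form EC 89 8A at offsets 10–12.
U+1042BC → 4-byte form F4 84 8A BC at offsets 13–16.
U+6474E → 4-byte form F1 A4 9D 8E at offsets 17–20.
Offset 17 falls in char 6's range; it's byte 1 of F1 A4 9D 8E = 0xF1.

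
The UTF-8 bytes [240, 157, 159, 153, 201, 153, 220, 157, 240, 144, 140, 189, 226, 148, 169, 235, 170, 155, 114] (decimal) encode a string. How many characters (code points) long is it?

Byte at offset 0: 0xF0 = 11110000 → 4-byte char (#1). Advance 4.
Byte at offset 4: 0xC9 = 11001001 → 2-byte char (#2). Advance 2.
Byte at offset 6: 0xDC = 11011100 → 2-byte char (#3). Advance 2.
Byte at offset 8: 0xF0 = 11110000 → 4-byte char (#4). Advance 4.
Byte at offset 12: 0xE2 = 11100010 → 3-byte char (#5). Advance 3.
Byte at offset 15: 0xEB = 11101011 → 3-byte char (#6). Advance 3.
Byte at offset 18: 0x72 = 01110010 → 1-byte char (#7). Advance 1.
Reached end at offset 19 after 7 code points.

7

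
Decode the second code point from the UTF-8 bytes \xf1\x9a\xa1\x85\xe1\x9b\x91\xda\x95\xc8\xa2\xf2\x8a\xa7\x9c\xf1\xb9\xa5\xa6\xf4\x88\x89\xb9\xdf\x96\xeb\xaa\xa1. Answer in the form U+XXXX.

Offset 0: leading byte 0xF1 = 11110001 → 4-byte char #1 = F1 9A A1 85.
Offset 4: leading byte 0xE1 = 11100001 → 3-byte char #2 = E1 9B 91.
Leading byte 0xE1 = 11100001 matches 1110xxxx → 3-byte sequence.
Byte 1: 0xE1 = 11100001, payload 0001 (4 bits).
Byte 2: 0x9B = 10011011 (10xxxxxx ✓), payload 011011.
Byte 3: 0x91 = 10010001 (10xxxxxx ✓), payload 010001.
Concatenate: 0001011011010001 = 0x16D1 (16 bits → U+16D1).

U+16D1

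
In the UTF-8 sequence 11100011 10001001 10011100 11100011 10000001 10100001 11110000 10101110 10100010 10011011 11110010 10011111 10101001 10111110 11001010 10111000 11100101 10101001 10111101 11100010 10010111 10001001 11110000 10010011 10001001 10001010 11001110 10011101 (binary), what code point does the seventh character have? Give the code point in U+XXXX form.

U+25C9

Offset 0: leading byte 0xE3 = 11100011 → 3-byte char #1 = E3 89 9C.
Offset 3: leading byte 0xE3 = 11100011 → 3-byte char #2 = E3 81 A1.
Offset 6: leading byte 0xF0 = 11110000 → 4-byte char #3 = F0 AE A2 9B.
Offset 10: leading byte 0xF2 = 11110010 → 4-byte char #4 = F2 9F A9 BE.
Offset 14: leading byte 0xCA = 11001010 → 2-byte char #5 = CA B8.
Offset 16: leading byte 0xE5 = 11100101 → 3-byte char #6 = E5 A9 BD.
Offset 19: leading byte 0xE2 = 11100010 → 3-byte char #7 = E2 97 89.
Leading byte 0xE2 = 11100010 matches 1110xxxx → 3-byte sequence.
Byte 1: 0xE2 = 11100010, payload 0010 (4 bits).
Byte 2: 0x97 = 10010111 (10xxxxxx ✓), payload 010111.
Byte 3: 0x89 = 10001001 (10xxxxxx ✓), payload 001001.
Concatenate: 0010010111001001 = 0x25C9 (16 bits → U+25C9).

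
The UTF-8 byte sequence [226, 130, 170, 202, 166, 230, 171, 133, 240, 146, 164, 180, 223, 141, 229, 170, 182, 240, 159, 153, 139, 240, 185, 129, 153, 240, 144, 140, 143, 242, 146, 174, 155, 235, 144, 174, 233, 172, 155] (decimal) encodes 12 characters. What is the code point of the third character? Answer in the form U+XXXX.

U+6AC5

Offset 0: leading byte 0xE2 = 11100010 → 3-byte char #1 = E2 82 AA.
Offset 3: leading byte 0xCA = 11001010 → 2-byte char #2 = CA A6.
Offset 5: leading byte 0xE6 = 11100110 → 3-byte char #3 = E6 AB 85.
Leading byte 0xE6 = 11100110 matches 1110xxxx → 3-byte sequence.
Byte 1: 0xE6 = 11100110, payload 0110 (4 bits).
Byte 2: 0xAB = 10101011 (10xxxxxx ✓), payload 101011.
Byte 3: 0x85 = 10000101 (10xxxxxx ✓), payload 000101.
Concatenate: 0110101011000101 = 0x6AC5 (16 bits → U+6AC5).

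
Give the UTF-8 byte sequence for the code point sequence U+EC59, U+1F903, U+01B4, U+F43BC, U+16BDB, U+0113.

U+EC59: 3-byte form → EE B1 99.
U+1F903: 4-byte form → F0 9F A4 83.
U+01B4: 2-byte form → C6 B4.
U+F43BC: 4-byte form → F3 B4 8E BC.
U+16BDB: 4-byte form → F0 96 AF 9B.
U+0113: 2-byte form → C4 93.
Concatenated (19 bytes): EE B1 99 F0 9F A4 83 C6 B4 F3 B4 8E BC F0 96 AF 9B C4 93.

EE B1 99 F0 9F A4 83 C6 B4 F3 B4 8E BC F0 96 AF 9B C4 93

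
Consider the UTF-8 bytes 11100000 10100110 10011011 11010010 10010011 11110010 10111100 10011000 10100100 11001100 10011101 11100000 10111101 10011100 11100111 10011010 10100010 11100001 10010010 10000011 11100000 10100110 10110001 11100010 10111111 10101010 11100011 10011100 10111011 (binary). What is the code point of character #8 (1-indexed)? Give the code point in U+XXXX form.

Offset 0: leading byte 0xE0 = 11100000 → 3-byte char #1 = E0 A6 9B.
Offset 3: leading byte 0xD2 = 11010010 → 2-byte char #2 = D2 93.
Offset 5: leading byte 0xF2 = 11110010 → 4-byte char #3 = F2 BC 98 A4.
Offset 9: leading byte 0xCC = 11001100 → 2-byte char #4 = CC 9D.
Offset 11: leading byte 0xE0 = 11100000 → 3-byte char #5 = E0 BD 9C.
Offset 14: leading byte 0xE7 = 11100111 → 3-byte char #6 = E7 9A A2.
Offset 17: leading byte 0xE1 = 11100001 → 3-byte char #7 = E1 92 83.
Offset 20: leading byte 0xE0 = 11100000 → 3-byte char #8 = E0 A6 B1.
Leading byte 0xE0 = 11100000 matches 1110xxxx → 3-byte sequence.
Byte 1: 0xE0 = 11100000, payload 0000 (4 bits).
Byte 2: 0xA6 = 10100110 (10xxxxxx ✓), payload 100110.
Byte 3: 0xB1 = 10110001 (10xxxxxx ✓), payload 110001.
Concatenate: 0000100110110001 = 0x9B1 (16 bits → U+09B1).

U+09B1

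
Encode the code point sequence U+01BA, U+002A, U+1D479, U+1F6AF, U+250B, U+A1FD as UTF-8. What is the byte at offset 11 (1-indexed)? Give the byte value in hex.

1-indexed offset 11 is 0-indexed offset 10.
U+01BA → 2-byte form C6 BA at offsets 0–1.
U+002A → 1-byte form 2A at offsets 2–2.
U+1D479 → 4-byte form F0 9D 91 B9 at offsets 3–6.
U+1F6AF → 4-byte form F0 9F 9A AF at offsets 7–10.
Offset 10 falls in char 4's range; it's byte 4 of F0 9F 9A AF = 0xAF.

0xAF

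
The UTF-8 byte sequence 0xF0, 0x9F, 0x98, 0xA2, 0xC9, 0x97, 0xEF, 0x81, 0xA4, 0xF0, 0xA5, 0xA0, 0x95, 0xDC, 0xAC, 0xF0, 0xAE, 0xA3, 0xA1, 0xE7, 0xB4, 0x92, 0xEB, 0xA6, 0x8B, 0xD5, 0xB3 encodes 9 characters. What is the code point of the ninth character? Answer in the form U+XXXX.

U+0573

Offset 0: leading byte 0xF0 = 11110000 → 4-byte char #1 = F0 9F 98 A2.
Offset 4: leading byte 0xC9 = 11001001 → 2-byte char #2 = C9 97.
Offset 6: leading byte 0xEF = 11101111 → 3-byte char #3 = EF 81 A4.
Offset 9: leading byte 0xF0 = 11110000 → 4-byte char #4 = F0 A5 A0 95.
Offset 13: leading byte 0xDC = 11011100 → 2-byte char #5 = DC AC.
Offset 15: leading byte 0xF0 = 11110000 → 4-byte char #6 = F0 AE A3 A1.
Offset 19: leading byte 0xE7 = 11100111 → 3-byte char #7 = E7 B4 92.
Offset 22: leading byte 0xEB = 11101011 → 3-byte char #8 = EB A6 8B.
Offset 25: leading byte 0xD5 = 11010101 → 2-byte char #9 = D5 B3.
Leading byte 0xD5 = 11010101 matches 110xxxxx → 2-byte sequence.
Byte 1: 0xD5 = 11010101, payload 10101 (5 bits).
Byte 2: 0xB3 = 10110011 (10xxxxxx ✓), payload 110011.
Concatenate: 10101110011 = 0x573 (11 bits → U+0573).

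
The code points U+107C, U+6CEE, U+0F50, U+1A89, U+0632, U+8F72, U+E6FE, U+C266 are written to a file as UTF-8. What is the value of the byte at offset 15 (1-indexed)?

0xE8

1-indexed offset 15 is 0-indexed offset 14.
U+107C → 3-byte form E1 81 BC at offsets 0–2.
U+6CEE → 3-byte form E6 B3 AE at offsets 3–5.
U+0F50 → 3-byte form E0 BD 90 at offsets 6–8.
U+1A89 → 3-byte form E1 AA 89 at offsets 9–11.
U+0632 → 2-byte form D8 B2 at offsets 12–13.
U+8F72 → 3-byte form E8 BD B2 at offsets 14–16.
Offset 14 falls in char 6's range; it's byte 1 of E8 BD B2 = 0xE8.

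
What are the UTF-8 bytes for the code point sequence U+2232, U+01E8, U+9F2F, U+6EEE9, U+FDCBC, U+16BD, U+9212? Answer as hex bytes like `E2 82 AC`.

E2 88 B2 C7 A8 E9 BC AF F1 AE BB A9 F3 BD B2 BC E1 9A BD E9 88 92

U+2232: 3-byte form → E2 88 B2.
U+01E8: 2-byte form → C7 A8.
U+9F2F: 3-byte form → E9 BC AF.
U+6EEE9: 4-byte form → F1 AE BB A9.
U+FDCBC: 4-byte form → F3 BD B2 BC.
U+16BD: 3-byte form → E1 9A BD.
U+9212: 3-byte form → E9 88 92.
Concatenated (22 bytes): E2 88 B2 C7 A8 E9 BC AF F1 AE BB A9 F3 BD B2 BC E1 9A BD E9 88 92.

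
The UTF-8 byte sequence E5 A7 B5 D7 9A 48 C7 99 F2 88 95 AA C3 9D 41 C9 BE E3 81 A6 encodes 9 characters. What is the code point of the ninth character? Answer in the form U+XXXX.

Offset 0: leading byte 0xE5 = 11100101 → 3-byte char #1 = E5 A7 B5.
Offset 3: leading byte 0xD7 = 11010111 → 2-byte char #2 = D7 9A.
Offset 5: leading byte 0x48 = 01001000 → 1-byte char #3 = 48.
Offset 6: leading byte 0xC7 = 11000111 → 2-byte char #4 = C7 99.
Offset 8: leading byte 0xF2 = 11110010 → 4-byte char #5 = F2 88 95 AA.
Offset 12: leading byte 0xC3 = 11000011 → 2-byte char #6 = C3 9D.
Offset 14: leading byte 0x41 = 01000001 → 1-byte char #7 = 41.
Offset 15: leading byte 0xC9 = 11001001 → 2-byte char #8 = C9 BE.
Offset 17: leading byte 0xE3 = 11100011 → 3-byte char #9 = E3 81 A6.
Leading byte 0xE3 = 11100011 matches 1110xxxx → 3-byte sequence.
Byte 1: 0xE3 = 11100011, payload 0011 (4 bits).
Byte 2: 0x81 = 10000001 (10xxxxxx ✓), payload 000001.
Byte 3: 0xA6 = 10100110 (10xxxxxx ✓), payload 100110.
Concatenate: 0011000001100110 = 0x3066 (16 bits → U+3066).

U+3066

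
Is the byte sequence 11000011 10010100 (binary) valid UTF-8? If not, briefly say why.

valid

Leading byte 0xC3 = 11000011 → 2-byte form.
Continuation bytes 0x94=10010100 all match 10xxxxxx.
Decoded value 0xD4 is ≥ 0x80 (shortest form) and not a surrogate.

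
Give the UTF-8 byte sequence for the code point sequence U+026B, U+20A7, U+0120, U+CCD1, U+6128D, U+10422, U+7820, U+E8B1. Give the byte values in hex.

U+026B: 2-byte form → C9 AB.
U+20A7: 3-byte form → E2 82 A7.
U+0120: 2-byte form → C4 A0.
U+CCD1: 3-byte form → EC B3 91.
U+6128D: 4-byte form → F1 A1 8A 8D.
U+10422: 4-byte form → F0 90 90 A2.
U+7820: 3-byte form → E7 A0 A0.
U+E8B1: 3-byte form → EE A2 B1.
Concatenated (24 bytes): C9 AB E2 82 A7 C4 A0 EC B3 91 F1 A1 8A 8D F0 90 90 A2 E7 A0 A0 EE A2 B1.

C9 AB E2 82 A7 C4 A0 EC B3 91 F1 A1 8A 8D F0 90 90 A2 E7 A0 A0 EE A2 B1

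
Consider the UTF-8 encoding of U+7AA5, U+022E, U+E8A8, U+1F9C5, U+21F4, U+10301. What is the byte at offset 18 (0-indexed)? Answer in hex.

0x81

U+7AA5 → 3-byte form E7 AA A5 at offsets 0–2.
U+022E → 2-byte form C8 AE at offsets 3–4.
U+E8A8 → 3-byte form EE A2 A8 at offsets 5–7.
U+1F9C5 → 4-byte form F0 9F A7 85 at offsets 8–11.
U+21F4 → 3-byte form E2 87 B4 at offsets 12–14.
U+10301 → 4-byte form F0 90 8C 81 at offsets 15–18.
Offset 18 falls in char 6's range; it's byte 4 of F0 90 8C 81 = 0x81.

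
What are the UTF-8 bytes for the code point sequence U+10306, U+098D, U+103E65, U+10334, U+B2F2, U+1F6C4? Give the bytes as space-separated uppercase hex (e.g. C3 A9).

U+10306: 4-byte form → F0 90 8C 86.
U+098D: 3-byte form → E0 A6 8D.
U+103E65: 4-byte form → F4 83 B9 A5.
U+10334: 4-byte form → F0 90 8C B4.
U+B2F2: 3-byte form → EB 8B B2.
U+1F6C4: 4-byte form → F0 9F 9B 84.
Concatenated (22 bytes): F0 90 8C 86 E0 A6 8D F4 83 B9 A5 F0 90 8C B4 EB 8B B2 F0 9F 9B 84.

F0 90 8C 86 E0 A6 8D F4 83 B9 A5 F0 90 8C B4 EB 8B B2 F0 9F 9B 84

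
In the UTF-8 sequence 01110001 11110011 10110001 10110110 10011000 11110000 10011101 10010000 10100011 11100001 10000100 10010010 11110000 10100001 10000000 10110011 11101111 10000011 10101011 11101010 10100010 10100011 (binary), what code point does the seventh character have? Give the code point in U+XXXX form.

Offset 0: leading byte 0x71 = 01110001 → 1-byte char #1 = 71.
Offset 1: leading byte 0xF3 = 11110011 → 4-byte char #2 = F3 B1 B6 98.
Offset 5: leading byte 0xF0 = 11110000 → 4-byte char #3 = F0 9D 90 A3.
Offset 9: leading byte 0xE1 = 11100001 → 3-byte char #4 = E1 84 92.
Offset 12: leading byte 0xF0 = 11110000 → 4-byte char #5 = F0 A1 80 B3.
Offset 16: leading byte 0xEF = 11101111 → 3-byte char #6 = EF 83 AB.
Offset 19: leading byte 0xEA = 11101010 → 3-byte char #7 = EA A2 A3.
Leading byte 0xEA = 11101010 matches 1110xxxx → 3-byte sequence.
Byte 1: 0xEA = 11101010, payload 1010 (4 bits).
Byte 2: 0xA2 = 10100010 (10xxxxxx ✓), payload 100010.
Byte 3: 0xA3 = 10100011 (10xxxxxx ✓), payload 100011.
Concatenate: 1010100010100011 = 0xA8A3 (16 bits → U+A8A3).

U+A8A3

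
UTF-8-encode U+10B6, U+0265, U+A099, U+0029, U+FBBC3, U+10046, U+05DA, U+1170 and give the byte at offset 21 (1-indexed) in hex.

1-indexed offset 21 is 0-indexed offset 20.
U+10B6 → 3-byte form E1 82 B6 at offsets 0–2.
U+0265 → 2-byte form C9 A5 at offsets 3–4.
U+A099 → 3-byte form EA 82 99 at offsets 5–7.
U+0029 → 1-byte form 29 at offsets 8–8.
U+FBBC3 → 4-byte form F3 BB AF 83 at offsets 9–12.
U+10046 → 4-byte form F0 90 81 86 at offsets 13–16.
U+05DA → 2-byte form D7 9A at offsets 17–18.
U+1170 → 3-byte form E1 85 B0 at offsets 19–21.
Offset 20 falls in char 8's range; it's byte 2 of E1 85 B0 = 0x85.

0x85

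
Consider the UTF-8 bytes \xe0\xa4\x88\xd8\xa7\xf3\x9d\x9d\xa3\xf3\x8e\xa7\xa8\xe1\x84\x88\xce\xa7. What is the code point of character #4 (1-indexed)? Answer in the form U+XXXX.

Offset 0: leading byte 0xE0 = 11100000 → 3-byte char #1 = E0 A4 88.
Offset 3: leading byte 0xD8 = 11011000 → 2-byte char #2 = D8 A7.
Offset 5: leading byte 0xF3 = 11110011 → 4-byte char #3 = F3 9D 9D A3.
Offset 9: leading byte 0xF3 = 11110011 → 4-byte char #4 = F3 8E A7 A8.
Leading byte 0xF3 = 11110011 matches 11110xxx → 4-byte sequence.
Byte 1: 0xF3 = 11110011, payload 011 (3 bits).
Byte 2: 0x8E = 10001110 (10xxxxxx ✓), payload 001110.
Byte 3: 0xA7 = 10100111 (10xxxxxx ✓), payload 100111.
Byte 4: 0xA8 = 10101000 (10xxxxxx ✓), payload 101000.
Concatenate: 011001110100111101000 = 0xCE9E8 (21 bits → U+CE9E8).

U+CE9E8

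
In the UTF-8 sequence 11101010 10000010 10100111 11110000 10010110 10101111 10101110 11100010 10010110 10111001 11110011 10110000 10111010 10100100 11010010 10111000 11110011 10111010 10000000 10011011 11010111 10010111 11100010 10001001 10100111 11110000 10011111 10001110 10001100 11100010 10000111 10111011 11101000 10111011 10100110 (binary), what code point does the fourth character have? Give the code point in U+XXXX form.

Offset 0: leading byte 0xEA = 11101010 → 3-byte char #1 = EA 82 A7.
Offset 3: leading byte 0xF0 = 11110000 → 4-byte char #2 = F0 96 AF AE.
Offset 7: leading byte 0xE2 = 11100010 → 3-byte char #3 = E2 96 B9.
Offset 10: leading byte 0xF3 = 11110011 → 4-byte char #4 = F3 B0 BA A4.
Leading byte 0xF3 = 11110011 matches 11110xxx → 4-byte sequence.
Byte 1: 0xF3 = 11110011, payload 011 (3 bits).
Byte 2: 0xB0 = 10110000 (10xxxxxx ✓), payload 110000.
Byte 3: 0xBA = 10111010 (10xxxxxx ✓), payload 111010.
Byte 4: 0xA4 = 10100100 (10xxxxxx ✓), payload 100100.
Concatenate: 011110000111010100100 = 0xF0EA4 (21 bits → U+F0EA4).

U+F0EA4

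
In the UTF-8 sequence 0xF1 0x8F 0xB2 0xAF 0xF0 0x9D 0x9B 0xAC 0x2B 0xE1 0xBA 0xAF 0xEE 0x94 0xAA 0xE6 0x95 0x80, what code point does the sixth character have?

U+6540

Offset 0: leading byte 0xF1 = 11110001 → 4-byte char #1 = F1 8F B2 AF.
Offset 4: leading byte 0xF0 = 11110000 → 4-byte char #2 = F0 9D 9B AC.
Offset 8: leading byte 0x2B = 00101011 → 1-byte char #3 = 2B.
Offset 9: leading byte 0xE1 = 11100001 → 3-byte char #4 = E1 BA AF.
Offset 12: leading byte 0xEE = 11101110 → 3-byte char #5 = EE 94 AA.
Offset 15: leading byte 0xE6 = 11100110 → 3-byte char #6 = E6 95 80.
Leading byte 0xE6 = 11100110 matches 1110xxxx → 3-byte sequence.
Byte 1: 0xE6 = 11100110, payload 0110 (4 bits).
Byte 2: 0x95 = 10010101 (10xxxxxx ✓), payload 010101.
Byte 3: 0x80 = 10000000 (10xxxxxx ✓), payload 000000.
Concatenate: 0110010101000000 = 0x6540 (16 bits → U+6540).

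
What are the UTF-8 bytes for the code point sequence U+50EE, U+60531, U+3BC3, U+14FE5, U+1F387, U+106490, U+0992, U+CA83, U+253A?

E5 83 AE F1 A0 94 B1 E3 AF 83 F0 94 BF A5 F0 9F 8E 87 F4 86 92 90 E0 A6 92 EC AA 83 E2 94 BA

U+50EE: 3-byte form → E5 83 AE.
U+60531: 4-byte form → F1 A0 94 B1.
U+3BC3: 3-byte form → E3 AF 83.
U+14FE5: 4-byte form → F0 94 BF A5.
U+1F387: 4-byte form → F0 9F 8E 87.
U+106490: 4-byte form → F4 86 92 90.
U+0992: 3-byte form → E0 A6 92.
U+CA83: 3-byte form → EC AA 83.
U+253A: 3-byte form → E2 94 BA.
Concatenated (31 bytes): E5 83 AE F1 A0 94 B1 E3 AF 83 F0 94 BF A5 F0 9F 8E 87 F4 86 92 90 E0 A6 92 EC AA 83 E2 94 BA.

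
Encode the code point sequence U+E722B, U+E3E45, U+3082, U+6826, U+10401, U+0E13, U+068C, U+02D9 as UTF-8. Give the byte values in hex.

U+E722B: 4-byte form → F3 A7 88 AB.
U+E3E45: 4-byte form → F3 A3 B9 85.
U+3082: 3-byte form → E3 82 82.
U+6826: 3-byte form → E6 A0 A6.
U+10401: 4-byte form → F0 90 90 81.
U+0E13: 3-byte form → E0 B8 93.
U+068C: 2-byte form → DA 8C.
U+02D9: 2-byte form → CB 99.
Concatenated (25 bytes): F3 A7 88 AB F3 A3 B9 85 E3 82 82 E6 A0 A6 F0 90 90 81 E0 B8 93 DA 8C CB 99.

F3 A7 88 AB F3 A3 B9 85 E3 82 82 E6 A0 A6 F0 90 90 81 E0 B8 93 DA 8C CB 99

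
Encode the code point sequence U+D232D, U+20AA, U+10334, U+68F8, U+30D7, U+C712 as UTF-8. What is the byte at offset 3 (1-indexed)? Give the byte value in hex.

1-indexed offset 3 is 0-indexed offset 2.
U+D232D → 4-byte form F3 92 8C AD at offsets 0–3.
Offset 2 falls in char 1's range; it's byte 3 of F3 92 8C AD = 0x8C.

0x8C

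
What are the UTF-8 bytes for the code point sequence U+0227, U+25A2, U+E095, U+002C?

U+0227: 2-byte form → C8 A7.
U+25A2: 3-byte form → E2 96 A2.
U+E095: 3-byte form → EE 82 95.
U+002C: 1-byte form → 2C.
Concatenated (9 bytes): C8 A7 E2 96 A2 EE 82 95 2C.

C8 A7 E2 96 A2 EE 82 95 2C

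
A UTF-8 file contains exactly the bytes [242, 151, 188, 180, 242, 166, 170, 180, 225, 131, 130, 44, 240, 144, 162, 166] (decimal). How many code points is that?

Byte at offset 0: 0xF2 = 11110010 → 4-byte char (#1). Advance 4.
Byte at offset 4: 0xF2 = 11110010 → 4-byte char (#2). Advance 4.
Byte at offset 8: 0xE1 = 11100001 → 3-byte char (#3). Advance 3.
Byte at offset 11: 0x2C = 00101100 → 1-byte char (#4). Advance 1.
Byte at offset 12: 0xF0 = 11110000 → 4-byte char (#5). Advance 4.
Reached end at offset 16 after 5 code points.

5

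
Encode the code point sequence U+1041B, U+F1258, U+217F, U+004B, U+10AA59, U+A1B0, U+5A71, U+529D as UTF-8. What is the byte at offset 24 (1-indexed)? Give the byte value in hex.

0x8A

1-indexed offset 24 is 0-indexed offset 23.
U+1041B → 4-byte form F0 90 90 9B at offsets 0–3.
U+F1258 → 4-byte form F3 B1 89 98 at offsets 4–7.
U+217F → 3-byte form E2 85 BF at offsets 8–10.
U+004B → 1-byte form 4B at offsets 11–11.
U+10AA59 → 4-byte form F4 8A A9 99 at offsets 12–15.
U+A1B0 → 3-byte form EA 86 B0 at offsets 16–18.
U+5A71 → 3-byte form E5 A9 B1 at offsets 19–21.
U+529D → 3-byte form E5 8A 9D at offsets 22–24.
Offset 23 falls in char 8's range; it's byte 2 of E5 8A 9D = 0x8A.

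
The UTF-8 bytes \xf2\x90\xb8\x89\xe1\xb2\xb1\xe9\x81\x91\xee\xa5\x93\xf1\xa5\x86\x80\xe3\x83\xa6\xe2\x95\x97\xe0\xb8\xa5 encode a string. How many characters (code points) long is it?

8

Byte at offset 0: 0xF2 = 11110010 → 4-byte char (#1). Advance 4.
Byte at offset 4: 0xE1 = 11100001 → 3-byte char (#2). Advance 3.
Byte at offset 7: 0xE9 = 11101001 → 3-byte char (#3). Advance 3.
Byte at offset 10: 0xEE = 11101110 → 3-byte char (#4). Advance 3.
Byte at offset 13: 0xF1 = 11110001 → 4-byte char (#5). Advance 4.
Byte at offset 17: 0xE3 = 11100011 → 3-byte char (#6). Advance 3.
Byte at offset 20: 0xE2 = 11100010 → 3-byte char (#7). Advance 3.
Byte at offset 23: 0xE0 = 11100000 → 3-byte char (#8). Advance 3.
Reached end at offset 26 after 8 code points.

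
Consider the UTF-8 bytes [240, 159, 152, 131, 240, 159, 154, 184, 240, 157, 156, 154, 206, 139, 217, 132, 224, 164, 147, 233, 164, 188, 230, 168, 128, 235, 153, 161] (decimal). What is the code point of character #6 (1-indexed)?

Offset 0: leading byte 0xF0 = 11110000 → 4-byte char #1 = F0 9F 98 83.
Offset 4: leading byte 0xF0 = 11110000 → 4-byte char #2 = F0 9F 9A B8.
Offset 8: leading byte 0xF0 = 11110000 → 4-byte char #3 = F0 9D 9C 9A.
Offset 12: leading byte 0xCE = 11001110 → 2-byte char #4 = CE 8B.
Offset 14: leading byte 0xD9 = 11011001 → 2-byte char #5 = D9 84.
Offset 16: leading byte 0xE0 = 11100000 → 3-byte char #6 = E0 A4 93.
Leading byte 0xE0 = 11100000 matches 1110xxxx → 3-byte sequence.
Byte 1: 0xE0 = 11100000, payload 0000 (4 bits).
Byte 2: 0xA4 = 10100100 (10xxxxxx ✓), payload 100100.
Byte 3: 0x93 = 10010011 (10xxxxxx ✓), payload 010011.
Concatenate: 0000100100010011 = 0x913 (16 bits → U+0913).

U+0913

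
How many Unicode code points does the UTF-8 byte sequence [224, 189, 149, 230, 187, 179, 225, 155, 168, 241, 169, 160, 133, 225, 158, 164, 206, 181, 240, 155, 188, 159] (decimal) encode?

7

Byte at offset 0: 0xE0 = 11100000 → 3-byte char (#1). Advance 3.
Byte at offset 3: 0xE6 = 11100110 → 3-byte char (#2). Advance 3.
Byte at offset 6: 0xE1 = 11100001 → 3-byte char (#3). Advance 3.
Byte at offset 9: 0xF1 = 11110001 → 4-byte char (#4). Advance 4.
Byte at offset 13: 0xE1 = 11100001 → 3-byte char (#5). Advance 3.
Byte at offset 16: 0xCE = 11001110 → 2-byte char (#6). Advance 2.
Byte at offset 18: 0xF0 = 11110000 → 4-byte char (#7). Advance 4.
Reached end at offset 22 after 7 code points.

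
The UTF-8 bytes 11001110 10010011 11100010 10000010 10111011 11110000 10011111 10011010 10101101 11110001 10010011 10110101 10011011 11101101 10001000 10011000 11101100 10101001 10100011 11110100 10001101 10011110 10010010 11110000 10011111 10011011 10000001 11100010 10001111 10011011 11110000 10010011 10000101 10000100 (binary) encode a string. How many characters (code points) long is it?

Byte at offset 0: 0xCE = 11001110 → 2-byte char (#1). Advance 2.
Byte at offset 2: 0xE2 = 11100010 → 3-byte char (#2). Advance 3.
Byte at offset 5: 0xF0 = 11110000 → 4-byte char (#3). Advance 4.
Byte at offset 9: 0xF1 = 11110001 → 4-byte char (#4). Advance 4.
Byte at offset 13: 0xED = 11101101 → 3-byte char (#5). Advance 3.
Byte at offset 16: 0xEC = 11101100 → 3-byte char (#6). Advance 3.
Byte at offset 19: 0xF4 = 11110100 → 4-byte char (#7). Advance 4.
Byte at offset 23: 0xF0 = 11110000 → 4-byte char (#8). Advance 4.
Byte at offset 27: 0xE2 = 11100010 → 3-byte char (#9). Advance 3.
Byte at offset 30: 0xF0 = 11110000 → 4-byte char (#10). Advance 4.
Reached end at offset 34 after 10 code points.

10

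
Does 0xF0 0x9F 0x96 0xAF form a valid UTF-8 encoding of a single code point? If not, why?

valid

Leading byte 0xF0 = 11110000 → 4-byte form.
Continuation bytes 0x9F=10011111, 0x96=10010110, 0xAF=10101111 all match 10xxxxxx.
Decoded value 0x1F5AF is ≥ 0x10000 (shortest form) and not a surrogate.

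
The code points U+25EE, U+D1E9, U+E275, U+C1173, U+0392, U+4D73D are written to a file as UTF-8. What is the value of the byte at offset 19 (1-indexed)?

0xBD

1-indexed offset 19 is 0-indexed offset 18.
U+25EE → 3-byte form E2 97 AE at offsets 0–2.
U+D1E9 → 3-byte form ED 87 A9 at offsets 3–5.
U+E275 → 3-byte form EE 89 B5 at offsets 6–8.
U+C1173 → 4-byte form F3 81 85 B3 at offsets 9–12.
U+0392 → 2-byte form CE 92 at offsets 13–14.
U+4D73D → 4-byte form F1 8D 9C BD at offsets 15–18.
Offset 18 falls in char 6's range; it's byte 4 of F1 8D 9C BD = 0xBD.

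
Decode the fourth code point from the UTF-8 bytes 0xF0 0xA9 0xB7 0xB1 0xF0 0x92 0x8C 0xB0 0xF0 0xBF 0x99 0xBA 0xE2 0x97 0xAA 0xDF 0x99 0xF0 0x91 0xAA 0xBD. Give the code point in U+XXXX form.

U+25EA

Offset 0: leading byte 0xF0 = 11110000 → 4-byte char #1 = F0 A9 B7 B1.
Offset 4: leading byte 0xF0 = 11110000 → 4-byte char #2 = F0 92 8C B0.
Offset 8: leading byte 0xF0 = 11110000 → 4-byte char #3 = F0 BF 99 BA.
Offset 12: leading byte 0xE2 = 11100010 → 3-byte char #4 = E2 97 AA.
Leading byte 0xE2 = 11100010 matches 1110xxxx → 3-byte sequence.
Byte 1: 0xE2 = 11100010, payload 0010 (4 bits).
Byte 2: 0x97 = 10010111 (10xxxxxx ✓), payload 010111.
Byte 3: 0xAA = 10101010 (10xxxxxx ✓), payload 101010.
Concatenate: 0010010111101010 = 0x25EA (16 bits → U+25EA).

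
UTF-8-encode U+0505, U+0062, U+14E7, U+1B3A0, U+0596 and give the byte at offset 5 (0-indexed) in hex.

0xA7

U+0505 → 2-byte form D4 85 at offsets 0–1.
U+0062 → 1-byte form 62 at offsets 2–2.
U+14E7 → 3-byte form E1 93 A7 at offsets 3–5.
Offset 5 falls in char 3's range; it's byte 3 of E1 93 A7 = 0xA7.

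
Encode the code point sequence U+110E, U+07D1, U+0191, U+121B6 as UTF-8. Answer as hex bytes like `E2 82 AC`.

E1 84 8E DF 91 C6 91 F0 92 86 B6

U+110E: 3-byte form → E1 84 8E.
U+07D1: 2-byte form → DF 91.
U+0191: 2-byte form → C6 91.
U+121B6: 4-byte form → F0 92 86 B6.
Concatenated (11 bytes): E1 84 8E DF 91 C6 91 F0 92 86 B6.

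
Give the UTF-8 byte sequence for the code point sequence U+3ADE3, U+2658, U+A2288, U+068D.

U+3ADE3: 4-byte form → F0 BA B7 A3.
U+2658: 3-byte form → E2 99 98.
U+A2288: 4-byte form → F2 A2 8A 88.
U+068D: 2-byte form → DA 8D.
Concatenated (13 bytes): F0 BA B7 A3 E2 99 98 F2 A2 8A 88 DA 8D.

F0 BA B7 A3 E2 99 98 F2 A2 8A 88 DA 8D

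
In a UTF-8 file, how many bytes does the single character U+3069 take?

3

U+3069 = 0x3069. UTF-8 uses 1 byte below 0x80, 2 below 0x800, 3 below 0x10000, 4 up to 0x10FFFF. 0x3069 is in U+0800–U+FFFF → 3 bytes.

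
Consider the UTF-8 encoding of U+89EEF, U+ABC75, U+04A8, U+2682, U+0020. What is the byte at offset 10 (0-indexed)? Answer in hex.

0xE2

U+89EEF → 4-byte form F2 89 BB AF at offsets 0–3.
U+ABC75 → 4-byte form F2 AB B1 B5 at offsets 4–7.
U+04A8 → 2-byte form D2 A8 at offsets 8–9.
U+2682 → 3-byte form E2 9A 82 at offsets 10–12.
Offset 10 falls in char 4's range; it's byte 1 of E2 9A 82 = 0xE2.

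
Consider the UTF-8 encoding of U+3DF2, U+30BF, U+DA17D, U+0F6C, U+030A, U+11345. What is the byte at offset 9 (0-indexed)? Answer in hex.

U+3DF2 → 3-byte form E3 B7 B2 at offsets 0–2.
U+30BF → 3-byte form E3 82 BF at offsets 3–5.
U+DA17D → 4-byte form F3 9A 85 BD at offsets 6–9.
Offset 9 falls in char 3's range; it's byte 4 of F3 9A 85 BD = 0xBD.

0xBD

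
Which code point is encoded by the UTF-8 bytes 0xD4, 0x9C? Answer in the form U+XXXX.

U+051C

Leading byte 0xD4 = 11010100 matches 110xxxxx → 2-byte sequence.
Byte 1: 0xD4 = 11010100, payload 10100 (5 bits).
Byte 2: 0x9C = 10011100 (10xxxxxx ✓), payload 011100.
Concatenate: 10100011100 = 0x51C (11 bits → U+051C).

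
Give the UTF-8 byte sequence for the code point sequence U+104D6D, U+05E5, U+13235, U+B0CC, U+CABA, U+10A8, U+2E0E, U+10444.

F4 84 B5 AD D7 A5 F0 93 88 B5 EB 83 8C EC AA BA E1 82 A8 E2 B8 8E F0 90 91 84

U+104D6D: 4-byte form → F4 84 B5 AD.
U+05E5: 2-byte form → D7 A5.
U+13235: 4-byte form → F0 93 88 B5.
U+B0CC: 3-byte form → EB 83 8C.
U+CABA: 3-byte form → EC AA BA.
U+10A8: 3-byte form → E1 82 A8.
U+2E0E: 3-byte form → E2 B8 8E.
U+10444: 4-byte form → F0 90 91 84.
Concatenated (26 bytes): F4 84 B5 AD D7 A5 F0 93 88 B5 EB 83 8C EC AA BA E1 82 A8 E2 B8 8E F0 90 91 84.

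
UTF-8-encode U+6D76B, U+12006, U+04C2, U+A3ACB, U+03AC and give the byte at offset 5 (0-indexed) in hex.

U+6D76B → 4-byte form F1 AD 9D AB at offsets 0–3.
U+12006 → 4-byte form F0 92 80 86 at offsets 4–7.
Offset 5 falls in char 2's range; it's byte 2 of F0 92 80 86 = 0x92.

0x92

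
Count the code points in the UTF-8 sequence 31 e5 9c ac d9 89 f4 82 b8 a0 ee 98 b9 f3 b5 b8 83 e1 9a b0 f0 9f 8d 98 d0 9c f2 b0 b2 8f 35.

Byte at offset 0: 0x31 = 00110001 → 1-byte char (#1). Advance 1.
Byte at offset 1: 0xE5 = 11100101 → 3-byte char (#2). Advance 3.
Byte at offset 4: 0xD9 = 11011001 → 2-byte char (#3). Advance 2.
Byte at offset 6: 0xF4 = 11110100 → 4-byte char (#4). Advance 4.
Byte at offset 10: 0xEE = 11101110 → 3-byte char (#5). Advance 3.
Byte at offset 13: 0xF3 = 11110011 → 4-byte char (#6). Advance 4.
Byte at offset 17: 0xE1 = 11100001 → 3-byte char (#7). Advance 3.
Byte at offset 20: 0xF0 = 11110000 → 4-byte char (#8). Advance 4.
Byte at offset 24: 0xD0 = 11010000 → 2-byte char (#9). Advance 2.
Byte at offset 26: 0xF2 = 11110010 → 4-byte char (#10). Advance 4.
Byte at offset 30: 0x35 = 00110101 → 1-byte char (#11). Advance 1.
Reached end at offset 31 after 11 code points.

11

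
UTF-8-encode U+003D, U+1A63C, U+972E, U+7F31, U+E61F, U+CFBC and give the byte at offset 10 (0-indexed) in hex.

U+003D → 1-byte form 3D at offsets 0–0.
U+1A63C → 4-byte form F0 9A 98 BC at offsets 1–4.
U+972E → 3-byte form E9 9C AE at offsets 5–7.
U+7F31 → 3-byte form E7 BC B1 at offsets 8–10.
Offset 10 falls in char 4's range; it's byte 3 of E7 BC B1 = 0xB1.

0xB1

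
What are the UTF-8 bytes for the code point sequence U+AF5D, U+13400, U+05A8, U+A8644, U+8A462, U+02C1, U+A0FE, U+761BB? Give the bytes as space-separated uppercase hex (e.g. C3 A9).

U+AF5D: 3-byte form → EA BD 9D.
U+13400: 4-byte form → F0 93 90 80.
U+05A8: 2-byte form → D6 A8.
U+A8644: 4-byte form → F2 A8 99 84.
U+8A462: 4-byte form → F2 8A 91 A2.
U+02C1: 2-byte form → CB 81.
U+A0FE: 3-byte form → EA 83 BE.
U+761BB: 4-byte form → F1 B6 86 BB.
Concatenated (26 bytes): EA BD 9D F0 93 90 80 D6 A8 F2 A8 99 84 F2 8A 91 A2 CB 81 EA 83 BE F1 B6 86 BB.

EA BD 9D F0 93 90 80 D6 A8 F2 A8 99 84 F2 8A 91 A2 CB 81 EA 83 BE F1 B6 86 BB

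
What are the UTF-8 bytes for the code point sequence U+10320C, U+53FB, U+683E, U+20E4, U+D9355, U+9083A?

F4 83 88 8C E5 8F BB E6 A0 BE E2 83 A4 F3 99 8D 95 F2 90 A0 BA

U+10320C: 4-byte form → F4 83 88 8C.
U+53FB: 3-byte form → E5 8F BB.
U+683E: 3-byte form → E6 A0 BE.
U+20E4: 3-byte form → E2 83 A4.
U+D9355: 4-byte form → F3 99 8D 95.
U+9083A: 4-byte form → F2 90 A0 BA.
Concatenated (21 bytes): F4 83 88 8C E5 8F BB E6 A0 BE E2 83 A4 F3 99 8D 95 F2 90 A0 BA.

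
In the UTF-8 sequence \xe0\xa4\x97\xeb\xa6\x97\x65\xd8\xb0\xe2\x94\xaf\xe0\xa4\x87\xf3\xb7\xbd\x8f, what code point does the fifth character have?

U+252F

Offset 0: leading byte 0xE0 = 11100000 → 3-byte char #1 = E0 A4 97.
Offset 3: leading byte 0xEB = 11101011 → 3-byte char #2 = EB A6 97.
Offset 6: leading byte 0x65 = 01100101 → 1-byte char #3 = 65.
Offset 7: leading byte 0xD8 = 11011000 → 2-byte char #4 = D8 B0.
Offset 9: leading byte 0xE2 = 11100010 → 3-byte char #5 = E2 94 AF.
Leading byte 0xE2 = 11100010 matches 1110xxxx → 3-byte sequence.
Byte 1: 0xE2 = 11100010, payload 0010 (4 bits).
Byte 2: 0x94 = 10010100 (10xxxxxx ✓), payload 010100.
Byte 3: 0xAF = 10101111 (10xxxxxx ✓), payload 101111.
Concatenate: 0010010100101111 = 0x252F (16 bits → U+252F).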